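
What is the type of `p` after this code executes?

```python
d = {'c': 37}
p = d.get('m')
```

dict.get() returns None when key 'm' is not found and no default given

NoneType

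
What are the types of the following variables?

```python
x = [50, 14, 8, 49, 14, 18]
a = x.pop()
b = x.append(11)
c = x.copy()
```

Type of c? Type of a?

list.copy() returns list; list.pop() returns the element (int)

list, int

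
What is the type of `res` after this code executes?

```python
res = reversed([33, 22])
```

reversed() on a list returns a list_reverseiterator

list_reverseiterator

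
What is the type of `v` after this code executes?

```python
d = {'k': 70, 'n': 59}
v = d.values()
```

.values() returns a dict_values view object

dict_values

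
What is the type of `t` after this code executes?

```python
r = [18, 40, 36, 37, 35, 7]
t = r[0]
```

Indexing a list of ints returns int (r[0] = 18)

int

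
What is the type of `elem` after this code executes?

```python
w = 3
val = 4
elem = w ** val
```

int ** positive int returns int (3 ** 4 = 81)

int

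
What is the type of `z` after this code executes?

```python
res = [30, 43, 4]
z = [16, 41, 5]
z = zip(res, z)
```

zip() returns a zip iterator object

zip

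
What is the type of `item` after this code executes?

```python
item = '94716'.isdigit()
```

str.isdigit() returns bool

bool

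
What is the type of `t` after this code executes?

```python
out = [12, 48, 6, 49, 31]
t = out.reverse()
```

list.reverse() returns None

NoneType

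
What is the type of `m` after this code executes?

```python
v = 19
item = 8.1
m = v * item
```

int * float returns float (19 * 8.1 = 153.9)

float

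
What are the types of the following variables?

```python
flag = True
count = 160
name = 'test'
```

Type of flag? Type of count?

flag is bool; count is int

bool, int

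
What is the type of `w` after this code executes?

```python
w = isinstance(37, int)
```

isinstance() returns bool

bool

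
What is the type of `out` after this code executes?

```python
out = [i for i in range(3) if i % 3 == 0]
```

A list comprehension [...] produces a list

list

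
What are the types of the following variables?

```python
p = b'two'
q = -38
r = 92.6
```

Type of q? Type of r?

q is int; r is float

int, float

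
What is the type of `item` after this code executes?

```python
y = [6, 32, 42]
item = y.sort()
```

list.sort() returns None (sorts in place)

NoneType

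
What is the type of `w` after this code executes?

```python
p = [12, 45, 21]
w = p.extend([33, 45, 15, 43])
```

list.extend() returns None

NoneType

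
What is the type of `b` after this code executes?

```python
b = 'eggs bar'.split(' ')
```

str.split() returns list

list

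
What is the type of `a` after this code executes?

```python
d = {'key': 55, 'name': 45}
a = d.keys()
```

.keys() returns a dict_keys view object

dict_keys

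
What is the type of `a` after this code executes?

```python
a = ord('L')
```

ord() returns int (Unicode code point)

int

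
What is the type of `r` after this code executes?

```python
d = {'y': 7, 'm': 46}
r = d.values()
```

.values() returns a dict_values view object

dict_values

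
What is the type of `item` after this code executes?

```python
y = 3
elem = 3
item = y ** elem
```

int ** positive int returns int (3 ** 3 = 27)

int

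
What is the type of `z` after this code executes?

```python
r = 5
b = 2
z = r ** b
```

int ** positive int returns int (5 ** 2 = 25)

int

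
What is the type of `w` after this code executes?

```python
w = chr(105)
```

chr() returns str (single character)

str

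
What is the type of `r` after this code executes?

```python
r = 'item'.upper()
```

str.upper() returns str

str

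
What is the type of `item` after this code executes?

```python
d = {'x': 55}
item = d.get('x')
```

dict.get() returns the value (int) when key is found

int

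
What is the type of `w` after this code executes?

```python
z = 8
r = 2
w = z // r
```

int // int returns int (8 // 2 = 4)

int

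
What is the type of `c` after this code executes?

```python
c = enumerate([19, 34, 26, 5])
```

enumerate() returns an enumerate iterator object

enumerate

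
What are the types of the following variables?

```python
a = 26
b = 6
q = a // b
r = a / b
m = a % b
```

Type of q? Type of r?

int // int returns int; int / int returns float

int, float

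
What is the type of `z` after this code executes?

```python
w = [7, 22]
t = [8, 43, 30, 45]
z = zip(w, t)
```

zip() returns a zip iterator object

zip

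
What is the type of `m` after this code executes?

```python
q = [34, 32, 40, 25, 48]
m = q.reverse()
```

list.reverse() returns None

NoneType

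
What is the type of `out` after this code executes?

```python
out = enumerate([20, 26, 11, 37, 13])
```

enumerate() returns an enumerate iterator object

enumerate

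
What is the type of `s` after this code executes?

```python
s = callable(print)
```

callable() returns bool

bool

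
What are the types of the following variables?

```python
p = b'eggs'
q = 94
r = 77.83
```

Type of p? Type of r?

p is bytes; r is float

bytes, float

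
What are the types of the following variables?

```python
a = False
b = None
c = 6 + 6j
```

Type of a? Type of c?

a is bool; c is complex

bool, complex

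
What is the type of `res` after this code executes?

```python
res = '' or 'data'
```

'or' returns first truthy value ('data', which is str)

str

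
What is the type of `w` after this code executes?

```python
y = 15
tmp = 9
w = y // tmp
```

int // int returns int (15 // 9 = 1)

int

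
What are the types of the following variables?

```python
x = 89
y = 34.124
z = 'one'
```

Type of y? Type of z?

y is float; z is str

float, str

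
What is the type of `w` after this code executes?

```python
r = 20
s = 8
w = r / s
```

int / int always returns float in Python 3 (20 / 8 = 2.5)

float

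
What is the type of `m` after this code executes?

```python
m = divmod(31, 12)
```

divmod() returns a tuple (quotient, remainder)

tuple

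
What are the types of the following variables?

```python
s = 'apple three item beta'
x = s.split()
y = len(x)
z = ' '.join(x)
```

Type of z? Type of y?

str.join() returns str; len() returns int

str, int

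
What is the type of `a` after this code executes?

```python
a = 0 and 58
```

'and' returns the first falsy value (0, which is int)

int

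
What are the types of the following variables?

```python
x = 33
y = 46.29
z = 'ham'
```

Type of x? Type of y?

x is int; y is float

int, float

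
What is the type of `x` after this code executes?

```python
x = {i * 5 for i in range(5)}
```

A set comprehension {expr for x in iterable} produces a set

set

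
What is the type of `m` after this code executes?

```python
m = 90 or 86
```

'or' returns the first truthy value (90, which is int)

int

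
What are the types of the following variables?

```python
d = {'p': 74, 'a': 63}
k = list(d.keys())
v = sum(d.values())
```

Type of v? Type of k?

sum of int values returns int; list(...) returns list

int, list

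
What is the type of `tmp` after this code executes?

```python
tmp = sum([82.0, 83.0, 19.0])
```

sum() of floats returns float

float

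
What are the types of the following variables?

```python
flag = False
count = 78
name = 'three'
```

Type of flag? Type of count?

flag is bool; count is int

bool, int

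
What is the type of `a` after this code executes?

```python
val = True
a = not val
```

'not' always returns bool

bool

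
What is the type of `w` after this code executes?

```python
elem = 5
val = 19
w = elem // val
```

int // int returns int (5 // 19 = 0)

int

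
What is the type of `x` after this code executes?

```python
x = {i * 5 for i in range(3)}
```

A set comprehension {expr for x in iterable} produces a set

set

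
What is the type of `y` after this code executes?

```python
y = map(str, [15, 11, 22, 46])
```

map() returns a map iterator object

map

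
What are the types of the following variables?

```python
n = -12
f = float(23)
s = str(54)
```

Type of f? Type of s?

f is float; s is str

float, str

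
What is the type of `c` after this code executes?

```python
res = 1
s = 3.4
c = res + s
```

int + float returns float (1 + 3.4 = 4.4)

float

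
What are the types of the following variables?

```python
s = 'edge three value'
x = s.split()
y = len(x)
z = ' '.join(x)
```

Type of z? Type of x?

str.join() returns str; str.split() returns list

str, list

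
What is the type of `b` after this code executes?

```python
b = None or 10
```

'or' with None returns the other value (10, int)

int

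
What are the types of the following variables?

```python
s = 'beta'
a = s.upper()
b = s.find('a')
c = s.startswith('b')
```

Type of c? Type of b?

str.startswith() returns bool; str.find() returns int

bool, int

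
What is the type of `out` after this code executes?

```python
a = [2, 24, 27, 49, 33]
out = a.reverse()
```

list.reverse() returns None

NoneType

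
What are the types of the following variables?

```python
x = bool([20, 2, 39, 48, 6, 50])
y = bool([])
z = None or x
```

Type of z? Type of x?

None or <bool> returns the bool; bool() returns bool

bool, bool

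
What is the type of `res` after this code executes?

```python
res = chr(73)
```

chr() returns str (single character)

str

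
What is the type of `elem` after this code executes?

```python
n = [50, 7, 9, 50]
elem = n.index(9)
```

list.index() returns int

int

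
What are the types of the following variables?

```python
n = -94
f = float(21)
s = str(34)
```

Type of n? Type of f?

n is int; f is float

int, float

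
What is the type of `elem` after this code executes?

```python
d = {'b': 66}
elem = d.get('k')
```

dict.get() returns None when key 'k' is not found and no default given

NoneType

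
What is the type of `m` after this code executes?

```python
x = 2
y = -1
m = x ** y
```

int ** negative int returns float

float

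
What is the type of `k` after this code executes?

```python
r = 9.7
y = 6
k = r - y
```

float - int returns float (9.7 - 6 = 3.7)

float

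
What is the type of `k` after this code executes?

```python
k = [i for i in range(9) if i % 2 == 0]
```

A list comprehension [...] produces a list

list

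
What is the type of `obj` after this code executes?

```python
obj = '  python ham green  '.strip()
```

str.strip() returns str

str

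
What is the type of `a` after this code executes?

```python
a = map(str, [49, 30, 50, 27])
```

map() returns a map iterator object

map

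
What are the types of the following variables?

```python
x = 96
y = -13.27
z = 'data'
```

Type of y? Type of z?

y is float; z is str

float, str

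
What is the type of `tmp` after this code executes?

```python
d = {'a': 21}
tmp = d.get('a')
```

dict.get() returns the value (int) when key is found

int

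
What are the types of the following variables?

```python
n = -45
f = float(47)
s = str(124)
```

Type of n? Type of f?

n is int; f is float

int, float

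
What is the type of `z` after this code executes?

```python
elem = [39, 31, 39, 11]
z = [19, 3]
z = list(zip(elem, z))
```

list(zip(...)) returns a list of tuples

list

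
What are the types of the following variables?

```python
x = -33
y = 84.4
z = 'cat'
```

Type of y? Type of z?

y is float; z is str

float, str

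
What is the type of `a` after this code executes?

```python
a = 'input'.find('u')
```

str.find() returns int (index, or -1)

int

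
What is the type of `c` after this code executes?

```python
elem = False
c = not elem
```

'not' always returns bool

bool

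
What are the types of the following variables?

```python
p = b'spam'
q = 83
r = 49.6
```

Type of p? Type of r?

p is bytes; r is float

bytes, float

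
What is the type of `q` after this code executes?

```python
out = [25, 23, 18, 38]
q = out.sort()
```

list.sort() returns None (sorts in place)

NoneType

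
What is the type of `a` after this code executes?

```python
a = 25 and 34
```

'and' returns the last value when all truthy (34, which is int)

int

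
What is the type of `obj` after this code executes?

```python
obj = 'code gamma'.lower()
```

str.lower() returns str

str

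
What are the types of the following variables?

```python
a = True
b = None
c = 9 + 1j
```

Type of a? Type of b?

a is bool; b is NoneType

bool, NoneType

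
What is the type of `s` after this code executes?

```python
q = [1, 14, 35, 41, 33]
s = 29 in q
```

'in' operator returns bool

bool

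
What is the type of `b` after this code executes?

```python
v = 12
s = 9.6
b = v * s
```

int * float returns float (12 * 9.6 = 115.2)

float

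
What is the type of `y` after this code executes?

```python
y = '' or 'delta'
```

'or' returns first truthy value ('delta', which is str)

str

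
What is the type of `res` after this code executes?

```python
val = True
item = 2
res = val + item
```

bool + int returns int (True is 1, so 1 + 2 = 3)

int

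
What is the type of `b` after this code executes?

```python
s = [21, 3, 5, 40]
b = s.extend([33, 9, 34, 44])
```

list.extend() returns None

NoneType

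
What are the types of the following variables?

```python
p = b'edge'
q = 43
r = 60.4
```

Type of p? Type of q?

p is bytes; q is int

bytes, int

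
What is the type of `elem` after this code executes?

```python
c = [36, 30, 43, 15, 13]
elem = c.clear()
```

list.clear() returns None

NoneType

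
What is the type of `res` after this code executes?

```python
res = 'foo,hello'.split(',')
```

str.split() returns list

list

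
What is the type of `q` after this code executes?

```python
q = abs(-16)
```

abs() of int returns int

int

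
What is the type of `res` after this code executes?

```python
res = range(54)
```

range() returns a range object

range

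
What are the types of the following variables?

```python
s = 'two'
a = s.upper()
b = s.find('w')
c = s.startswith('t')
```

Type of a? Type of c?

str.upper() returns str; str.startswith() returns bool

str, bool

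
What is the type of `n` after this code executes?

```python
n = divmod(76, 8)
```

divmod() returns a tuple (quotient, remainder)

tuple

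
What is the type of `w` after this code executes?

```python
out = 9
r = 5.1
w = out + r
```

int + float returns float (9 + 5.1 = 14.1)

float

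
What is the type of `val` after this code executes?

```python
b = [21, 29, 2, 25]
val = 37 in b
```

'in' operator returns bool

bool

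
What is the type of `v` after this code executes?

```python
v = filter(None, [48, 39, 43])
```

filter() returns a filter iterator object

filter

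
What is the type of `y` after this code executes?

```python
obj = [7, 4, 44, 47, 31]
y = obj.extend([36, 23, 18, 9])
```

list.extend() returns None

NoneType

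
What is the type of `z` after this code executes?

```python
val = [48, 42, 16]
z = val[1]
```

Indexing a list of ints returns int (val[1] = 42)

int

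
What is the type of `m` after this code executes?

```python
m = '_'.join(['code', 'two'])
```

str.join() returns str

str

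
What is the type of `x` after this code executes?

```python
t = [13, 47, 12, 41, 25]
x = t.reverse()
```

list.reverse() returns None

NoneType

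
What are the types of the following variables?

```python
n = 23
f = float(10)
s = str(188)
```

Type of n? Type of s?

n is int; s is str

int, str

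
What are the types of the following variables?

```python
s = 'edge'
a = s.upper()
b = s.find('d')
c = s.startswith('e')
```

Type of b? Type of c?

str.find() returns int; str.startswith() returns bool

int, bool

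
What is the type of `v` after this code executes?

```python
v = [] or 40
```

'or' returns first truthy value (40, which is int)

int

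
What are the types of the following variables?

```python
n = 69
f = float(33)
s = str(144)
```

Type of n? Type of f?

n is int; f is float

int, float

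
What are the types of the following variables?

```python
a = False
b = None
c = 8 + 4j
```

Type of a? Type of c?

a is bool; c is complex

bool, complex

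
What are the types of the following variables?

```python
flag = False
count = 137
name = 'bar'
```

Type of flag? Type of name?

flag is bool; name is str

bool, str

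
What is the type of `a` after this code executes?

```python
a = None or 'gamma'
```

'or' with None returns the other value ('gamma', str)

str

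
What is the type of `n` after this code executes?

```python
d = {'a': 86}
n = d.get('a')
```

dict.get() returns the value (int) when key is found

int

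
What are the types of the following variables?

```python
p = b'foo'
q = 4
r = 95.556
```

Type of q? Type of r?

q is int; r is float

int, float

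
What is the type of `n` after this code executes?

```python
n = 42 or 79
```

'or' returns the first truthy value (42, which is int)

int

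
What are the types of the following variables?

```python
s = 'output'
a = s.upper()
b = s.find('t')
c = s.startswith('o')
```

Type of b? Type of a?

str.find() returns int; str.upper() returns str

int, str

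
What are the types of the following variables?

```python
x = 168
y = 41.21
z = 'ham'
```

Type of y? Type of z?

y is float; z is str

float, str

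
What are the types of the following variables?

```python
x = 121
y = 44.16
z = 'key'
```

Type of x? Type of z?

x is int; z is str

int, str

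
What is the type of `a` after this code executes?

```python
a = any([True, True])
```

any() returns bool

bool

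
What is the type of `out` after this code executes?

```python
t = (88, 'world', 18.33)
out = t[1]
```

Index 1 of tuple is 'world' which is str

str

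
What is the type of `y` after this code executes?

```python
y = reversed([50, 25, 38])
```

reversed() on a list returns a list_reverseiterator

list_reverseiterator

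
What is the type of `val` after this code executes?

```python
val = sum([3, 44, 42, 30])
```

sum() of ints returns int

int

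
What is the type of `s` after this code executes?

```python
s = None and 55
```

'and' returns first falsy value (None)

NoneType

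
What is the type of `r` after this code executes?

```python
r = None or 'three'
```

'or' with None returns the other value ('three', str)

str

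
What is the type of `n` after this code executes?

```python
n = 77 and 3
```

'and' returns the last value when all truthy (3, which is int)

int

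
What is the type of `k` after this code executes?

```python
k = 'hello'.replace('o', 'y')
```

str.replace() returns str

str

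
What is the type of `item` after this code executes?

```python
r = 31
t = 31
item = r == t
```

Equality comparison returns bool

bool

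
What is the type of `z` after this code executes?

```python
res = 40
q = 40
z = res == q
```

Equality comparison returns bool

bool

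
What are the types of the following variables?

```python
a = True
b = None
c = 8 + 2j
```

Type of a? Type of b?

a is bool; b is NoneType

bool, NoneType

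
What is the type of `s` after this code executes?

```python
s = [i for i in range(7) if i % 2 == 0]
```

A list comprehension [...] produces a list

list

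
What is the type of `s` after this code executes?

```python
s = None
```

None has type NoneType

NoneType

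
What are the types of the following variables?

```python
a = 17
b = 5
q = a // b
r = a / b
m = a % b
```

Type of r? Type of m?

int / int returns float; int % int returns int

float, int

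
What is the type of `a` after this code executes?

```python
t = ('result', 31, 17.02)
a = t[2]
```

Index 2 of tuple is 17.02 which is float

float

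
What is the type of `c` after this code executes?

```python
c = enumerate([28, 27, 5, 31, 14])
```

enumerate() returns an enumerate iterator object

enumerate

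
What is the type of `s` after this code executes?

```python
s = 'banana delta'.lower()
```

str.lower() returns str

str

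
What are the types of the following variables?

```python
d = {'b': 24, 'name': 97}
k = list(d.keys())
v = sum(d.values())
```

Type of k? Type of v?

list(...) returns list; sum of int values returns int

list, int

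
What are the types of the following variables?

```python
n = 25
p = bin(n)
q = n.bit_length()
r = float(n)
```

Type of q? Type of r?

int.bit_length() returns int; float() returns float

int, float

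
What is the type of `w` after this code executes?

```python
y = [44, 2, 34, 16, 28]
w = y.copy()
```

list.copy() returns list

list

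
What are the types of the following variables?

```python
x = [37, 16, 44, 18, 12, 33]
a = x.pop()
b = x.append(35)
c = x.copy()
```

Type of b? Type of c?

list.append() returns None; list.copy() returns list

NoneType, list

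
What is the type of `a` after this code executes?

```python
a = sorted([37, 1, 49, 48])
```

sorted() always returns list

list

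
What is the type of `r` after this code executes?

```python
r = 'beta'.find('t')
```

str.find() returns int (index, or -1)

int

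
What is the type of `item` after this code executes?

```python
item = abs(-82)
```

abs() of int returns int

int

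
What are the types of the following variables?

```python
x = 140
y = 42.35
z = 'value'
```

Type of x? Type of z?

x is int; z is str

int, str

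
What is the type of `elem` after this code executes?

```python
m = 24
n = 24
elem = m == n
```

Equality comparison returns bool

bool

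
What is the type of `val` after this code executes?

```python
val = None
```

None has type NoneType

NoneType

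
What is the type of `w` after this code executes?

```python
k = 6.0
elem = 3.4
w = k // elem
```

float // float returns float (floor division preserves float type)

float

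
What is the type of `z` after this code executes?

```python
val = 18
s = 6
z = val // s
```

int // int returns int (18 // 6 = 3)

int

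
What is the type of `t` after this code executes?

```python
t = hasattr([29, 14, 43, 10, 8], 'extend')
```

hasattr() returns bool

bool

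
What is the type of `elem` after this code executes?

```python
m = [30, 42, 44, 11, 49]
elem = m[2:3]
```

Slicing a list always returns a list

list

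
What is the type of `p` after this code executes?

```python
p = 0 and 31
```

'and' returns the first falsy value (0, which is int)

int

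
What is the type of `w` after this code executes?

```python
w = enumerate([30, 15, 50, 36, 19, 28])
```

enumerate() returns an enumerate iterator object

enumerate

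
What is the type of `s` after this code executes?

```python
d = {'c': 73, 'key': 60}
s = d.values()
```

.values() returns a dict_values view object

dict_values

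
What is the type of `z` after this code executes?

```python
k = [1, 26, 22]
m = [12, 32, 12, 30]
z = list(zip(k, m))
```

list(zip(...)) returns a list of tuples

list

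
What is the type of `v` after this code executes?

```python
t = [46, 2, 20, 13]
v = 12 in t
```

'in' operator returns bool

bool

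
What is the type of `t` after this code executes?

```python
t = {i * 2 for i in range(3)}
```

A set comprehension {expr for x in iterable} produces a set

set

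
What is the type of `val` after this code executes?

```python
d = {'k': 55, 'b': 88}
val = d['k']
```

Accessing dict[str, int] with key 'k' returns int value 55

int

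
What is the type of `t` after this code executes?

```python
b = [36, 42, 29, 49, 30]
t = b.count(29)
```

list.count() returns int

int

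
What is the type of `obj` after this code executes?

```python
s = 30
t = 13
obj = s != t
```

Comparison operators return bool

bool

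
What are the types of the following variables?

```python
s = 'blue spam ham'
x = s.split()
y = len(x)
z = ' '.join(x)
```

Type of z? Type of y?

str.join() returns str; len() returns int

str, int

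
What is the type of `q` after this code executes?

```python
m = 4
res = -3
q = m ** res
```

int ** negative int returns float

float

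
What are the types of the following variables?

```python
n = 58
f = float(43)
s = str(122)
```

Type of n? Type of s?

n is int; s is str

int, str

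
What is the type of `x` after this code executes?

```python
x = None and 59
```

'and' returns first falsy value (None)

NoneType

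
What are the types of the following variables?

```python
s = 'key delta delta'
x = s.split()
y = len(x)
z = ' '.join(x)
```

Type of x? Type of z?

str.split() returns list; str.join() returns str

list, str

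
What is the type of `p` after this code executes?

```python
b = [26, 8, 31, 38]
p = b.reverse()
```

list.reverse() returns None

NoneType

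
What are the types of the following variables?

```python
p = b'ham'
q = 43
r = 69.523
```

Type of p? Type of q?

p is bytes; q is int

bytes, int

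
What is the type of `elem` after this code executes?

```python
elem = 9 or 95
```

'or' returns the first truthy value (9, which is int)

int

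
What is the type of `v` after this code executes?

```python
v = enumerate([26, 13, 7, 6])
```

enumerate() returns an enumerate iterator object

enumerate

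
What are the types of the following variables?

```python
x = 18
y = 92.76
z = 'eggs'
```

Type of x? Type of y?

x is int; y is float

int, float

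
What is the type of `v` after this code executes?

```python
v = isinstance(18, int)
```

isinstance() returns bool

bool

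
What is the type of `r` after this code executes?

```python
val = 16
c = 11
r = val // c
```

int // int returns int (16 // 11 = 1)

int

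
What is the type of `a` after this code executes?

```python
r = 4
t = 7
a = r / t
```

int / int always returns float in Python 3 (4 / 7 = 0.571429)

float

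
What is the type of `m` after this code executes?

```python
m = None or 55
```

'or' with None returns the other value (55, int)

int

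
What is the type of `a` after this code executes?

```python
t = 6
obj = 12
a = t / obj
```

int / int always returns float in Python 3 (6 / 12 = 0.5)

float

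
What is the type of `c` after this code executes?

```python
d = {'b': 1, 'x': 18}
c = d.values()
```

.values() returns a dict_values view object

dict_values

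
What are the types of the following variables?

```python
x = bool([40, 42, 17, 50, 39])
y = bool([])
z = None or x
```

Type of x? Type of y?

bool() returns bool; bool() returns bool

bool, bool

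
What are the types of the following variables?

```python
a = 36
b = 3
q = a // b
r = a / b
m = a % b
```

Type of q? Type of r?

int // int returns int; int / int returns float

int, float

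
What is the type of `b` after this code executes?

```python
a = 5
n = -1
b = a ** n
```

int ** negative int returns float

float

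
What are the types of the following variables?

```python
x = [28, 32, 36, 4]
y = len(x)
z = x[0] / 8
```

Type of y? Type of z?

len() returns int; int / int returns float

int, float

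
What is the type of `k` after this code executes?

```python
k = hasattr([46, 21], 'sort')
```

hasattr() returns bool

bool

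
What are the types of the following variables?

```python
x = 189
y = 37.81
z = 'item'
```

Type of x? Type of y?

x is int; y is float

int, float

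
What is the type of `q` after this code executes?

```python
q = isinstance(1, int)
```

isinstance() returns bool

bool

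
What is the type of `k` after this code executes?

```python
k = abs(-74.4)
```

abs() of float returns float

float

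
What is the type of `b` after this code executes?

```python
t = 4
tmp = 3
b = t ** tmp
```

int ** positive int returns int (4 ** 3 = 64)

int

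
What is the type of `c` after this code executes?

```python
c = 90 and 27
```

'and' returns the last value when all truthy (27, which is int)

int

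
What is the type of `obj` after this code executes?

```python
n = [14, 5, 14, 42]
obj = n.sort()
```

list.sort() returns None (sorts in place)

NoneType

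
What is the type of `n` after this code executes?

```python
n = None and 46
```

'and' returns first falsy value (None)

NoneType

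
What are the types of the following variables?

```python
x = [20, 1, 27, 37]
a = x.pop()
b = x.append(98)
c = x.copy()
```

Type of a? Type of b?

list.pop() returns the element (int); list.append() returns None

int, NoneType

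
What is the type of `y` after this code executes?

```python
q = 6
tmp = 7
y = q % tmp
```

int % int returns int (6 % 7 = 6)

int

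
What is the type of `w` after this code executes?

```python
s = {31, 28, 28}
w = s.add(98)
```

set.add() returns None (mutates in place)

NoneType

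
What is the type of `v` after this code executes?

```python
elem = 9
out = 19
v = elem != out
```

Comparison operators return bool

bool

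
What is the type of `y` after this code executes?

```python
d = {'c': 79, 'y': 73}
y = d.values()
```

.values() returns a dict_values view object

dict_values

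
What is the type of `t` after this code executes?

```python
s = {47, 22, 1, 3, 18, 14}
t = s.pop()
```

Popping from a set of ints returns int

int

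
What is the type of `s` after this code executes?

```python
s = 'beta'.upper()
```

str.upper() returns str

str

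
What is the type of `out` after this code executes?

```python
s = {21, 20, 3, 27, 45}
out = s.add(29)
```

set.add() returns None (mutates in place)

NoneType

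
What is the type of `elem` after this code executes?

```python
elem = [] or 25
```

'or' returns first truthy value (25, which is int)

int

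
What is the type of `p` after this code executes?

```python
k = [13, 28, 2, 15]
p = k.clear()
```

list.clear() returns None

NoneType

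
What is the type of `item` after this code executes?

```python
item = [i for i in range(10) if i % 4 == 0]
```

A list comprehension [...] produces a list

list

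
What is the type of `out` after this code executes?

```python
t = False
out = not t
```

'not' always returns bool

bool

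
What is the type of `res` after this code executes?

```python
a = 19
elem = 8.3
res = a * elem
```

int * float returns float (19 * 8.3 = 157.7)

float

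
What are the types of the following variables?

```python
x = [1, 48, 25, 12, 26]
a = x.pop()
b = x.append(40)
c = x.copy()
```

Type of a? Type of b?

list.pop() returns the element (int); list.append() returns None

int, NoneType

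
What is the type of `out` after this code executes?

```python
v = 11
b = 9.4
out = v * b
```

int * float returns float (11 * 9.4 = 103.4)

float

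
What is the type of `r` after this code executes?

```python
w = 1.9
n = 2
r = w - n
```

float - int returns float (1.9 - 2 = -0.1)

float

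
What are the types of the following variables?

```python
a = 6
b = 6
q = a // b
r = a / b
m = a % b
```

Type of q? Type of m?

int // int returns int; int % int returns int

int, int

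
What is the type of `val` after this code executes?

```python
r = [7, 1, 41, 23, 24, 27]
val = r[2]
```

Indexing a list of ints returns int (r[2] = 41)

int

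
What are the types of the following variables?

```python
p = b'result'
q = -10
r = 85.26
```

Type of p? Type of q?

p is bytes; q is int

bytes, int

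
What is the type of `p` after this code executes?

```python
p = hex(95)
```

hex() returns str representation

str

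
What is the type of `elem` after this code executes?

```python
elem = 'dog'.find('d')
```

str.find() returns int (index, or -1)

int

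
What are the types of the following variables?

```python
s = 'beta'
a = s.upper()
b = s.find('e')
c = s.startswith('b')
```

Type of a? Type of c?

str.upper() returns str; str.startswith() returns bool

str, bool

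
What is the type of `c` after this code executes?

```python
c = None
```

None has type NoneType

NoneType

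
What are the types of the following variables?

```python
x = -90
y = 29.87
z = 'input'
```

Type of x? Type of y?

x is int; y is float

int, float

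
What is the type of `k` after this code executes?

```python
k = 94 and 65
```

'and' returns the last value when all truthy (65, which is int)

int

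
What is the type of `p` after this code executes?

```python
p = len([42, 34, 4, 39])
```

len() always returns int

int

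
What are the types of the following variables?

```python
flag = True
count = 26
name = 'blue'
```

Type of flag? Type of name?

flag is bool; name is str

bool, str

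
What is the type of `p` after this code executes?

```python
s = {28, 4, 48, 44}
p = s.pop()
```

Popping from a set of ints returns int

int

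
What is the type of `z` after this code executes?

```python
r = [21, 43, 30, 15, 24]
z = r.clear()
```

list.clear() returns None

NoneType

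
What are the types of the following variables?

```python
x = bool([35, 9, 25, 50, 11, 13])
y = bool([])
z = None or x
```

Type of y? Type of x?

bool() returns bool; bool() returns bool

bool, bool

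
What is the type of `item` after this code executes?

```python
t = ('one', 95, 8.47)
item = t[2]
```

Index 2 of tuple is 8.47 which is float

float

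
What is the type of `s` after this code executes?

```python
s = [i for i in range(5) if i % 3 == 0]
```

A list comprehension [...] produces a list

list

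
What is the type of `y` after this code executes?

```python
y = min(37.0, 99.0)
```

min() of floats returns float

float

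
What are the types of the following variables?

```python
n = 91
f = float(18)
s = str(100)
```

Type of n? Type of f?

n is int; f is float

int, float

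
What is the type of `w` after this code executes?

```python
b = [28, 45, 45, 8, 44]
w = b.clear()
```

list.clear() returns None

NoneType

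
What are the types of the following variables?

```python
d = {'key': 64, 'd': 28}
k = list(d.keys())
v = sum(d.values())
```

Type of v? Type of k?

sum of int values returns int; list(...) returns list

int, list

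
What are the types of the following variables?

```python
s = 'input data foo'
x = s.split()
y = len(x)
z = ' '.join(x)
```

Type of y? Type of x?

len() returns int; str.split() returns list

int, list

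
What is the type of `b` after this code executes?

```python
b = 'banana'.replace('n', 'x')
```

str.replace() returns str

str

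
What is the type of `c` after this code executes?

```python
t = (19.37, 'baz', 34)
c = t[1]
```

Index 1 of tuple is 'baz' which is str

str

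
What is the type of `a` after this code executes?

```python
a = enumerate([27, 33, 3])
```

enumerate() returns an enumerate iterator object

enumerate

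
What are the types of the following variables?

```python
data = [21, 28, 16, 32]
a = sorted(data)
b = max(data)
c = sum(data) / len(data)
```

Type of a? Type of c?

sorted() returns list; int / int returns float

list, float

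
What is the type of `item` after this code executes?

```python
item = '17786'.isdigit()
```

str.isdigit() returns bool

bool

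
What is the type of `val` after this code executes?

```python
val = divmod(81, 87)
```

divmod() returns a tuple (quotient, remainder)

tuple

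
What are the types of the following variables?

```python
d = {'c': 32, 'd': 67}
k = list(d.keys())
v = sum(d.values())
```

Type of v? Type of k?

sum of int values returns int; list(...) returns list

int, list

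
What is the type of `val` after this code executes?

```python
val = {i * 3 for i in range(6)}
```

A set comprehension {expr for x in iterable} produces a set

set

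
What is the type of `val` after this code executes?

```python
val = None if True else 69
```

Ternary: condition is True, if branch (None) taken → NoneType

NoneType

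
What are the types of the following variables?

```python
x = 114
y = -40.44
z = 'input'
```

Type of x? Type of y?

x is int; y is float

int, float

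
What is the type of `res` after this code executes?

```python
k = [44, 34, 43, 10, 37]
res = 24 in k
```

'in' operator returns bool

bool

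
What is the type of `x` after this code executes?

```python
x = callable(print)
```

callable() returns bool

bool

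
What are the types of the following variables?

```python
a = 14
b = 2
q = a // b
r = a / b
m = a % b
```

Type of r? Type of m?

int / int returns float; int % int returns int

float, int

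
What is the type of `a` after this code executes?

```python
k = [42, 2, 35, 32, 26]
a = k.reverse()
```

list.reverse() returns None

NoneType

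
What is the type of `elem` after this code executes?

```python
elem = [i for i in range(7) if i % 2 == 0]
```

A list comprehension [...] produces a list

list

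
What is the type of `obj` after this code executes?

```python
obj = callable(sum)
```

callable() returns bool

bool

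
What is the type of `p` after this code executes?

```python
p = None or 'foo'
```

'or' with None returns the other value ('foo', str)

str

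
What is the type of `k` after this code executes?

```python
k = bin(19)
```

bin() returns str representation

str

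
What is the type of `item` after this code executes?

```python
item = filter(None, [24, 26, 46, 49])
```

filter() returns a filter iterator object

filter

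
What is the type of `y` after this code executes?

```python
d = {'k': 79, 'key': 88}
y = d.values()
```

.values() returns a dict_values view object

dict_values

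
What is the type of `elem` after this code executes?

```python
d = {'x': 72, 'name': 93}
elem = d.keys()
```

.keys() returns a dict_keys view object

dict_keys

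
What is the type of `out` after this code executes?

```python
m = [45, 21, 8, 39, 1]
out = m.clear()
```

list.clear() returns None

NoneType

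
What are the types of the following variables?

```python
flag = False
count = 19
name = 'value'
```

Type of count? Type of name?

count is int; name is str

int, str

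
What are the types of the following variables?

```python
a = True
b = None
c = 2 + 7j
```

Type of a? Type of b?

a is bool; b is NoneType

bool, NoneType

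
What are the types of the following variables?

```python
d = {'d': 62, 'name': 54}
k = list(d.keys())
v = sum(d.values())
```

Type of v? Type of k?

sum of int values returns int; list(...) returns list

int, list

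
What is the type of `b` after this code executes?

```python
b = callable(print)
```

callable() returns bool

bool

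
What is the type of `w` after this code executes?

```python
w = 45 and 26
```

'and' returns the last value when all truthy (26, which is int)

int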